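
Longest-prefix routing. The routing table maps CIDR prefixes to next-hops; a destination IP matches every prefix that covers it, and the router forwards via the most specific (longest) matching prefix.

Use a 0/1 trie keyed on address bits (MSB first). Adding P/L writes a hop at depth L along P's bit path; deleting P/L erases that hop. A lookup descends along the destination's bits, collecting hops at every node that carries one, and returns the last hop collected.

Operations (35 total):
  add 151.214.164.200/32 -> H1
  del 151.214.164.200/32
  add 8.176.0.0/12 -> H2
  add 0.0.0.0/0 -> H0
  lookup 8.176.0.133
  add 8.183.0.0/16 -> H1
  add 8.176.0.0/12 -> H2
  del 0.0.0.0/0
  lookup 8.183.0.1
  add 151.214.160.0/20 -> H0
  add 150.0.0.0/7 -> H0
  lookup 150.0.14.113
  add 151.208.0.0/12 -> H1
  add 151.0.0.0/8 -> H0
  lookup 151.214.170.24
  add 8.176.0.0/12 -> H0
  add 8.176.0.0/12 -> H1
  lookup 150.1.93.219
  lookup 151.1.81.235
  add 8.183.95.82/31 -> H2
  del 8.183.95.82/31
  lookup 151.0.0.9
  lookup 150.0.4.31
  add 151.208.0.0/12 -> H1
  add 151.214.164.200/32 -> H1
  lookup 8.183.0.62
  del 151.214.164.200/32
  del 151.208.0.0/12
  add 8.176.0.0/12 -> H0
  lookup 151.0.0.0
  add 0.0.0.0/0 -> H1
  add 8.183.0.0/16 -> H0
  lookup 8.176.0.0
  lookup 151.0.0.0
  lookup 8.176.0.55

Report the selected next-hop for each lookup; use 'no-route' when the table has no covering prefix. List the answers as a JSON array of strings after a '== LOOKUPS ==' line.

Apply in order:
  + 151.214.164.200/32 (H1) depth=32
  del 151.214.164.200/32 (clear depth 32)
  + 8.176.0.0/12 (H2) depth=12
  + 0.0.0.0/0 (H0) depth=0
  lookup 8.176.0.133: bits 000010001011 walk d0:H0→d1:-→d2:-→d3:-→d4:-→d5:-→d6:-→d7:-→d8:-→d9:-→d10:-→d11:-→d12:H2 -> H2
  + 8.183.0.0/16 (H1) depth=16
  + 8.176.0.0/12 (H2) depth=12
  del 0.0.0.0/0 (clear depth 0)
  lookup 8.183.0.1: bits 0000100010110111 walk d0:-→d1:-→d2:-→d3:-→d4:-→d5:-→d6:-→d7:-→d8:-→d9:-→d10:-→d11:-→d12:H2→d13:-→d14:-→d15:-→d16:H1 -> H1
  + 151.214.160.0/20 (H0) depth=20
  + 150.0.0.0/7 (H0) depth=7
  lookup 150.0.14.113: bits 1001011 walk d0:-→d1:-→d2:-→d3:-→d4:-→d5:-→d6:-→d7:H0 -> H0
  + 151.208.0.0/12 (H1) depth=12
  + 151.0.0.0/8 (H0) depth=8
  lookup 151.214.170.24: bits 10010111110101101010 walk d0:-→d1:-→d2:-→d3:-→d4:-→d5:-→d6:-→d7:H0→d8:H0→d9:-→d10:-→d11:-→d12:H1→d13:-→d14:-→d15:-→d16:-→d17:-→d18:-→d19:-→d20:H0 -> H0
  + 8.176.0.0/12 (H0) depth=12
  + 8.176.0.0/12 (H1) depth=12
  lookup 150.1.93.219: bits 1001011 walk d0:-→d1:-→d2:-→d3:-→d4:-→d5:-→d6:-→d7:H0 -> H0
  lookup 151.1.81.235: bits 10010111 walk d0:-→d1:-→d2:-→d3:-→d4:-→d5:-→d6:-→d7:H0→d8:H0 -> H0
  + 8.183.95.82/31 (H2) depth=31
  del 8.183.95.82/31 (clear depth 31)
  lookup 151.0.0.9: bits 10010111 walk d0:-→d1:-→d2:-→d3:-→d4:-→d5:-→d6:-→d7:H0→d8:H0 -> H0
  lookup 150.0.4.31: bits 1001011 walk d0:-→d1:-→d2:-→d3:-→d4:-→d5:-→d6:-→d7:H0 -> H0
  + 151.208.0.0/12 (H1) depth=12
  + 151.214.164.200/32 (H1) depth=32
  lookup 8.183.0.62: bits 00001000101101110 walk d0:-→d1:-→d2:-→d3:-→d4:-→d5:-→d6:-→d7:-→d8:-→d9:-→d10:-→d11:-→d12:H1→d13:-→d14:-→d15:-→d16:H1→d17:- -> H1
  del 151.214.164.200/32 (clear depth 32)
  del 151.208.0.0/12 (clear depth 12)
  + 8.176.0.0/12 (H0) depth=12
  lookup 151.0.0.0: bits 10010111 walk d0:-→d1:-→d2:-→d3:-→d4:-→d5:-→d6:-→d7:H0→d8:H0 -> H0
  + 0.0.0.0/0 (H1) depth=0
  + 8.183.0.0/16 (H0) depth=16
  lookup 8.176.0.0: bits 0000100010110 walk d0:H1→d1:-→d2:-→d3:-→d4:-→d5:-→d6:-→d7:-→d8:-→d9:-→d10:-→d11:-→d12:H0→d13:- -> H0
  lookup 151.0.0.0: bits 10010111 walk d0:H1→d1:-→d2:-→d3:-→d4:-→d5:-→d6:-→d7:H0→d8:H0 -> H0
  lookup 8.176.0.55: bits 0000100010110 walk d0:H1→d1:-→d2:-→d3:-→d4:-→d5:-→d6:-→d7:-→d8:-→d9:-→d10:-→d11:-→d12:H0→d13:- -> H0

== LOOKUPS ==
["H2","H1","H0","H0","H0","H0","H0","H0","H1","H0","H0","H0","H0"]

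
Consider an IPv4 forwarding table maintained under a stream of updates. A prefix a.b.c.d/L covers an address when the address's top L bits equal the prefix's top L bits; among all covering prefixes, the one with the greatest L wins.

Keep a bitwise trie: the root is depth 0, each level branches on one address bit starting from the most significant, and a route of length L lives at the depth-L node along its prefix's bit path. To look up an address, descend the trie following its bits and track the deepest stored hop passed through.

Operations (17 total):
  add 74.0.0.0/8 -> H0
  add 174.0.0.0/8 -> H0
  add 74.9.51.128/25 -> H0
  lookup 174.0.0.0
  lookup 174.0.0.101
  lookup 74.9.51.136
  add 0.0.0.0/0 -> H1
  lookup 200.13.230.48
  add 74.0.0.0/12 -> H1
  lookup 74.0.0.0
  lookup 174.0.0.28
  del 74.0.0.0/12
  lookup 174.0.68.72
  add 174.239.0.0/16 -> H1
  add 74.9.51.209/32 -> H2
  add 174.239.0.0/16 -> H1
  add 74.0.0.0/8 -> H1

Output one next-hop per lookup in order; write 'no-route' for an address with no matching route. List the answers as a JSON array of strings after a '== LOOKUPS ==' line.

Process each operation:
  add 74.0.0.0/8 -> H0 at depth 8
  add 174.0.0.0/8 -> H0 at depth 8
  add 74.9.51.128/25 -> H0 at depth 25
  lookup 174.0.0.0: bits 10101110 walk d0:-→d1:-→d2:-→d3:-→d4:-→d5:-→d6:-→d7:-→d8:H0 -> H0
  lookup 174.0.0.101: bits 10101110 walk d0:-→d1:-→d2:-→d3:-→d4:-→d5:-→d6:-→d7:-→d8:H0 -> H0
  lookup 74.9.51.136: bits 0100101000001001001100111 walk d0:-→d1:-→d2:-→d3:-→d4:-→d5:-→d6:-→d7:-→d8:H0→d9:-→d10:-→d11:-→d12:-→d13:-→d14:-→d15:-→d16:-→d17:-→d18:-→d19:-→d20:-→d21:-→d22:-→d23:-→d24:-→d25:H0 -> H0
  add 0.0.0.0/0 -> H1 at depth 0
  lookup 200.13.230.48: bits 1 walk d0:H1→d1:- -> H1
  add 74.0.0.0/12 -> H1 at depth 12
  lookup 74.0.0.0: bits 010010100000 walk d0:H1→d1:-→d2:-→d3:-→d4:-→d5:-→d6:-→d7:-→d8:H0→d9:-→d10:-→d11:-→d12:H1 -> H1
  lookup 174.0.0.28: bits 10101110 walk d0:H1→d1:-→d2:-→d3:-→d4:-→d5:-→d6:-→d7:-→d8:H0 -> H0
  del 74.0.0.0/12 (clear depth 12)
  lookup 174.0.68.72: bits 10101110 walk d0:H1→d1:-→d2:-→d3:-→d4:-→d5:-→d6:-→d7:-→d8:H0 -> H0
  add 174.239.0.0/16 -> H1 at depth 16
  add 74.9.51.209/32 -> H2 at depth 32
  add 174.239.0.0/16 -> H1 at depth 16
  add 74.0.0.0/8 -> H1 at depth 8

== LOOKUPS ==
["H0","H0","H0","H1","H1","H0","H0"]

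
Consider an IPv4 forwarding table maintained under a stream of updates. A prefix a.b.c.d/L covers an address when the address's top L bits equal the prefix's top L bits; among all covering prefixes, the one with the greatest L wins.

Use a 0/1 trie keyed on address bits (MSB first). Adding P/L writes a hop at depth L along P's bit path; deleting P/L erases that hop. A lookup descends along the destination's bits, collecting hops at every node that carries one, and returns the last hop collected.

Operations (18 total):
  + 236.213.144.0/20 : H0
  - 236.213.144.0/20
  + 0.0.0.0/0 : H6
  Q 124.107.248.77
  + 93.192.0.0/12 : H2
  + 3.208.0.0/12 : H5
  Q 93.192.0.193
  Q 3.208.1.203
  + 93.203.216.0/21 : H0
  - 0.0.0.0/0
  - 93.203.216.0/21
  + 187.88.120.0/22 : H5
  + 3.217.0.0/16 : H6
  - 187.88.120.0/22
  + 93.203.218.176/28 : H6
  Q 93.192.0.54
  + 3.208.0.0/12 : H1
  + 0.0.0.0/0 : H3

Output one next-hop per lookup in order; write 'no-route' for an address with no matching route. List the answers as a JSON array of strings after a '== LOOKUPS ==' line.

Process each operation:
  add 236.213.144.0/20 -> H0 at depth 20
  - 236.213.144.0/20 clear@20
  add 0.0.0.0/0 -> H6 at depth 0
  Q 124.107.248.77: descend ε ; hops seen [H6] ; pick H6
  add 93.192.0.0/12 -> H2 at depth 12
  add 3.208.0.0/12 -> H5 at depth 12
  Q 93.192.0.193: descend 010111011100 ; hops seen [H6,H2] ; pick H2
  Q 3.208.1.203: descend 000000111101 ; hops seen [H6,H5] ; pick H5
  add 93.203.216.0/21 -> H0 at depth 21
  - 0.0.0.0/0 clear@0
  - 93.203.216.0/21 clear@21
  add 187.88.120.0/22 -> H5 at depth 22
  add 3.217.0.0/16 -> H6 at depth 16
  - 187.88.120.0/22 clear@22
  add 93.203.218.176/28 -> H6 at depth 28
  Q 93.192.0.54: descend 010111011100 ; hops seen [H2] ; pick H2
  add 3.208.0.0/12 -> H1 at depth 12
  add 0.0.0.0/0 -> H3 at depth 0

== LOOKUPS ==
["H6","H2","H5","H2"]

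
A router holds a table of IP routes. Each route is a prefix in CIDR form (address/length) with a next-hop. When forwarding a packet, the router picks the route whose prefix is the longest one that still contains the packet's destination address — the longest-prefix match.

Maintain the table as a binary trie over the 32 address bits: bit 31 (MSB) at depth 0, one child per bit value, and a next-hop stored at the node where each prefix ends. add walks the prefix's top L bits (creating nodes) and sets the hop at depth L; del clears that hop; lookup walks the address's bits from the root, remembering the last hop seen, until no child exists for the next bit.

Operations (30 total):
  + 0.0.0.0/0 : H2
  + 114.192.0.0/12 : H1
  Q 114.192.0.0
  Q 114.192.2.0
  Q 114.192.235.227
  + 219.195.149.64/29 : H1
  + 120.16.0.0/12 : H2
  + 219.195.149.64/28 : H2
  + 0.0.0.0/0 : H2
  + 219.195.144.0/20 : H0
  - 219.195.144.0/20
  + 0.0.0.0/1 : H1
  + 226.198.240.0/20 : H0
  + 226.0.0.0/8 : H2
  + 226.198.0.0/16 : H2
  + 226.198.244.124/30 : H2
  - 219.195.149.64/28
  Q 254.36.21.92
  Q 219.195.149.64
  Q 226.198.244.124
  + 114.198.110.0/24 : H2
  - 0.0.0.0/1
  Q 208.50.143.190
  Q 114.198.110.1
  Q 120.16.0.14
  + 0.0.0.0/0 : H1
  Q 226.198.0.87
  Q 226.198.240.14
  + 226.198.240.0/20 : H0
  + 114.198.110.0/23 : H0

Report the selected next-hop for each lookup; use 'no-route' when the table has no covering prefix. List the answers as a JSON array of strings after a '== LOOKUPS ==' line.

Apply in order:
  + 0.0.0.0/0 (H2) depth=0
  + 114.192.0.0/12 (H1) depth=12
  Q 114.192.0.0: descend 011100101100 ; hops seen [H2,H1] ; pick H1
  Q 114.192.2.0: descend 011100101100 ; hops seen [H2,H1] ; pick H1
  Q 114.192.235.227: descend 011100101100 ; hops seen [H2,H1] ; pick H1
  + 219.195.149.64/29 (H1) depth=29
  + 120.16.0.0/12 (H2) depth=12
  + 219.195.149.64/28 (H2) depth=28
  + 0.0.0.0/0 (H2) depth=0
  + 219.195.144.0/20 (H0) depth=20
  - 219.195.144.0/20 clear@20
  + 0.0.0.0/1 (H1) depth=1
  + 226.198.240.0/20 (H0) depth=20
  + 226.0.0.0/8 (H2) depth=8
  + 226.198.0.0/16 (H2) depth=16
  + 226.198.244.124/30 (H2) depth=30
  - 219.195.149.64/28 clear@28
  Q 254.36.21.92: descend 111 ; hops seen [H2] ; pick H2
  Q 219.195.149.64: descend 11011011110000111001010101000 ; hops seen [H2,H1] ; pick H1
  Q 226.198.244.124: descend 111000101100011011110100011111 ; hops seen [H2,H2,H2,H0,H2] ; pick H2
  + 114.198.110.0/24 (H2) depth=24
  - 0.0.0.0/1 clear@1
  Q 208.50.143.190: descend 1101 ; hops seen [H2] ; pick H2
  Q 114.198.110.1: descend 011100101100011001101110 ; hops seen [H2,H1,H2] ; pick H2
  Q 120.16.0.14: descend 011110000001 ; hops seen [H2,H2] ; pick H2
  + 0.0.0.0/0 (H1) depth=0
  Q 226.198.0.87: descend 1110001011000110 ; hops seen [H1,H2,H2] ; pick H2
  Q 226.198.240.14: descend 111000101100011011110 ; hops seen [H1,H2,H2,H0] ; pick H0
  + 226.198.240.0/20 (H0) depth=20
  + 114.198.110.0/23 (H0) depth=23

== LOOKUPS ==
["H1","H1","H1","H2","H1","H2","H2","H2","H2","H2","H0"]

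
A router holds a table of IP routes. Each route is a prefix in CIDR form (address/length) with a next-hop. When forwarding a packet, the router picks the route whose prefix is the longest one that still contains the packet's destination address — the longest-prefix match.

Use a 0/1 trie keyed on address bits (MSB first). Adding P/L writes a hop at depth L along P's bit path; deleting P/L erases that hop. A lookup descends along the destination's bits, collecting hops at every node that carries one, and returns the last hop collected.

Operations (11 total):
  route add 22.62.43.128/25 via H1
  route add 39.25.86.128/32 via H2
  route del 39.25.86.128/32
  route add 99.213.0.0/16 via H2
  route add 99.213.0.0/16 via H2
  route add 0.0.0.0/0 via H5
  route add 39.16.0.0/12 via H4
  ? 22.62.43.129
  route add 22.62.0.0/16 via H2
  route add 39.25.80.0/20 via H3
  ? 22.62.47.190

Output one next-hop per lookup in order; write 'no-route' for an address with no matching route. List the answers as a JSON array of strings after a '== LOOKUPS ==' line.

Apply in order:
  add 22.62.43.128/25 -> H1 at depth 25
  add 39.25.86.128/32 -> H2 at depth 32
  del 39.25.86.128/32 (clear depth 32)
  add 99.213.0.0/16 -> H2 at depth 16
  add 99.213.0.0/16 -> H2 at depth 16
  add 0.0.0.0/0 -> H5 at depth 0
  add 39.16.0.0/12 -> H4 at depth 12
  Q 22.62.43.129: descend 0001011000111110001010111 ; hops seen [H5,H1] ; pick H1
  add 22.62.0.0/16 -> H2 at depth 16
  add 39.25.80.0/20 -> H3 at depth 20
  Q 22.62.47.190: descend 000101100011111000101 ; hops seen [H5,H2] ; pick H2

== LOOKUPS ==
["H1","H2"]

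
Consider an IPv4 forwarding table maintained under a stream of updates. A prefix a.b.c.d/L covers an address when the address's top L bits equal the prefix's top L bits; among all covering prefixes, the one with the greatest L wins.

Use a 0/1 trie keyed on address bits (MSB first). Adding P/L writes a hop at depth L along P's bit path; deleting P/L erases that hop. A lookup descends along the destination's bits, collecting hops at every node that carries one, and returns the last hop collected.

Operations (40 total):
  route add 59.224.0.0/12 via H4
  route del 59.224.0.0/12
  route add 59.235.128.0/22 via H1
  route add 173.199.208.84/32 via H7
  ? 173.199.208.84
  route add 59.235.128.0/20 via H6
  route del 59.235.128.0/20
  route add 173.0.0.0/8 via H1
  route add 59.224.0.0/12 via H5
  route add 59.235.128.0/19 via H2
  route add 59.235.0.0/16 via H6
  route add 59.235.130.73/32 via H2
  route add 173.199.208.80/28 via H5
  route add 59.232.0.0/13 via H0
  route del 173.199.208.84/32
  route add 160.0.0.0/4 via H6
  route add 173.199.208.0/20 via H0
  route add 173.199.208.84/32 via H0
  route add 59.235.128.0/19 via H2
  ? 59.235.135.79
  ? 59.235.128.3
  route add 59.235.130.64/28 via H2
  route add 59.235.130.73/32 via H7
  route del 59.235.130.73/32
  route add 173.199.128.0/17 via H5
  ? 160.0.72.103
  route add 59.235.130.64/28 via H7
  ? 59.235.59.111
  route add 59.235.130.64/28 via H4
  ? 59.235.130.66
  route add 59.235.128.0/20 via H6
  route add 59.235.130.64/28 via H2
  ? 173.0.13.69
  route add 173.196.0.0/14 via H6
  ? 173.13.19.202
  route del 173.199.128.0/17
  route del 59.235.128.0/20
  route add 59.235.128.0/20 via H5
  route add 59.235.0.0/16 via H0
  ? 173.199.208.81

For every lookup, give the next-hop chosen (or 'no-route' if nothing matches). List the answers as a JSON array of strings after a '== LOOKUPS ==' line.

Apply in order:
  add 59.224.0.0/12 -> H4 at depth 12
  del 59.224.0.0/12 (clear depth 12)
  add 59.235.128.0/22 -> H1 at depth 22
  add 173.199.208.84/32 -> H7 at depth 32
  ? 173.199.208.84  path d0:-→d1:-→d2:-→d3:-→d4:-→d5:-→d6:-→d7:-→d8:-→d9:-→d10:-→d11:-→d12:-→d13:-→d14:-→d15:-→d16:-→d17:-→d18:-→d19:-→d20:-→d21:-→d22:-→d23:-→d24:-→d25:-→d26:-→d27:-→d28:-→d29:-→d30:-→d31:-→d32:H7  best=H7
  add 59.235.128.0/20 -> H6 at depth 20
  del 59.235.128.0/20 (clear depth 20)
  add 173.0.0.0/8 -> H1 at depth 8
  add 59.224.0.0/12 -> H5 at depth 12
  add 59.235.128.0/19 -> H2 at depth 19
  add 59.235.0.0/16 -> H6 at depth 16
  add 59.235.130.73/32 -> H2 at depth 32
  add 173.199.208.80/28 -> H5 at depth 28
  add 59.232.0.0/13 -> H0 at depth 13
  del 173.199.208.84/32 (clear depth 32)
  add 160.0.0.0/4 -> H6 at depth 4
  add 173.199.208.0/20 -> H0 at depth 20
  add 173.199.208.84/32 -> H0 at depth 32
  add 59.235.128.0/19 -> H2 at depth 19
  ? 59.235.135.79  path d0:-→d1:-→d2:-→d3:-→d4:-→d5:-→d6:-→d7:-→d8:-→d9:-→d10:-→d11:-→d12:H5→d13:H0→d14:-→d15:-→d16:H6→d17:-→d18:-→d19:H2→d20:-→d21:-  best=H2
  ? 59.235.128.3  path d0:-→d1:-→d2:-→d3:-→d4:-→d5:-→d6:-→d7:-→d8:-→d9:-→d10:-→d11:-→d12:H5→d13:H0→d14:-→d15:-→d16:H6→d17:-→d18:-→d19:H2→d20:-→d21:-→d22:H1  best=H1
  add 59.235.130.64/28 -> H2 at depth 28
  add 59.235.130.73/32 -> H7 at depth 32
  del 59.235.130.73/32 (clear depth 32)
  add 173.199.128.0/17 -> H5 at depth 17
  ? 160.0.72.103  path d0:-→d1:-→d2:-→d3:-→d4:H6  best=H6
  add 59.235.130.64/28 -> H7 at depth 28
  ? 59.235.59.111  path d0:-→d1:-→d2:-→d3:-→d4:-→d5:-→d6:-→d7:-→d8:-→d9:-→d10:-→d11:-→d12:H5→d13:H0→d14:-→d15:-→d16:H6  best=H6
  add 59.235.130.64/28 -> H4 at depth 28
  ? 59.235.130.66  path d0:-→d1:-→d2:-→d3:-→d4:-→d5:-→d6:-→d7:-→d8:-→d9:-→d10:-→d11:-→d12:H5→d13:H0→d14:-→d15:-→d16:H6→d17:-→d18:-→d19:H2→d20:-→d21:-→d22:H1→d23:-→d24:-→d25:-→d26:-→d27:-→d28:H4  best=H4
  add 59.235.128.0/20 -> H6 at depth 20
  add 59.235.130.64/28 -> H2 at depth 28
  ? 173.0.13.69  path d0:-→d1:-→d2:-→d3:-→d4:H6→d5:-→d6:-→d7:-→d8:H1  best=H1
  add 173.196.0.0/14 -> H6 at depth 14
  ? 173.13.19.202  path d0:-→d1:-→d2:-→d3:-→d4:H6→d5:-→d6:-→d7:-→d8:H1  best=H1
  del 173.199.128.0/17 (clear depth 17)
  del 59.235.128.0/20 (clear depth 20)
  add 59.235.128.0/20 -> H5 at depth 20
  add 59.235.0.0/16 -> H0 at depth 16
  ? 173.199.208.81  path d0:-→d1:-→d2:-→d3:-→d4:H6→d5:-→d6:-→d7:-→d8:H1→d9:-→d10:-→d11:-→d12:-→d13:-→d14:H6→d15:-→d16:-→d17:-→d18:-→d19:-→d20:H0→d21:-→d22:-→d23:-→d24:-→d25:-→d26:-→d27:-→d28:H5→d29:-  best=H5

== LOOKUPS ==
["H7","H2","H1","H6","H6","H4","H1","H1","H5"]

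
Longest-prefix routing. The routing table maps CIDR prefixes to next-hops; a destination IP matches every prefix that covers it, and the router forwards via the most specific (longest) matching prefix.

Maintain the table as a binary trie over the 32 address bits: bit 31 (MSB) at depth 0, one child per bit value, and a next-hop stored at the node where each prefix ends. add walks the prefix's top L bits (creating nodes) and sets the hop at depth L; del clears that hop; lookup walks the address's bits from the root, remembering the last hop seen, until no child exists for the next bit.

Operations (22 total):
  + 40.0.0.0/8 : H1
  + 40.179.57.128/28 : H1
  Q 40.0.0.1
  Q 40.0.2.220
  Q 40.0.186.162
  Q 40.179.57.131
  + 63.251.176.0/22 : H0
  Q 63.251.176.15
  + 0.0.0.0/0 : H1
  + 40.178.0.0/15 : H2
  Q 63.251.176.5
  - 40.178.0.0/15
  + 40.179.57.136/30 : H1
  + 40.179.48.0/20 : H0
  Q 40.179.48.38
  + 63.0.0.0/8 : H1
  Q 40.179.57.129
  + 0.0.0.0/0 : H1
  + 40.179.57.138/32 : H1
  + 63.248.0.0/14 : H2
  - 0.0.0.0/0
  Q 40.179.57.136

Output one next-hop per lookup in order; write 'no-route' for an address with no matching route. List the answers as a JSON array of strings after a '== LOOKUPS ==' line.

Process each operation:
  + 40.0.0.0/8 (H1) depth=8
  + 40.179.57.128/28 (H1) depth=28
  lookup 40.0.0.1: bits 00101000 walk d0:-→d1:-→d2:-→d3:-→d4:-→d5:-→d6:-→d7:-→d8:H1 -> H1
  lookup 40.0.2.220: bits 00101000 walk d0:-→d1:-→d2:-→d3:-→d4:-→d5:-→d6:-→d7:-→d8:H1 -> H1
  lookup 40.0.186.162: bits 00101000 walk d0:-→d1:-→d2:-→d3:-→d4:-→d5:-→d6:-→d7:-→d8:H1 -> H1
  lookup 40.179.57.131: bits 0010100010110011001110011000 walk d0:-→d1:-→d2:-→d3:-→d4:-→d5:-→d6:-→d7:-→d8:H1→d9:-→d10:-→d11:-→d12:-→d13:-→d14:-→d15:-→d16:-→d17:-→d18:-→d19:-→d20:-→d21:-→d22:-→d23:-→d24:-→d25:-→d26:-→d27:-→d28:H1 -> H1
  + 63.251.176.0/22 (H0) depth=22
  lookup 63.251.176.15: bits 0011111111111011101100 walk d0:-→d1:-→d2:-→d3:-→d4:-→d5:-→d6:-→d7:-→d8:-→d9:-→d10:-→d11:-→d12:-→d13:-→d14:-→d15:-→d16:-→d17:-→d18:-→d19:-→d20:-→d21:-→d22:H0 -> H0
  + 0.0.0.0/0 (H1) depth=0
  + 40.178.0.0/15 (H2) depth=15
  lookup 63.251.176.5: bits 0011111111111011101100 walk d0:H1→d1:-→d2:-→d3:-→d4:-→d5:-→d6:-→d7:-→d8:-→d9:-→d10:-→d11:-→d12:-→d13:-→d14:-→d15:-→d16:-→d17:-→d18:-→d19:-→d20:-→d21:-→d22:H0 -> H0
  - 40.178.0.0/15 clear@15
  + 40.179.57.136/30 (H1) depth=30
  + 40.179.48.0/20 (H0) depth=20
  lookup 40.179.48.38: bits 00101000101100110011 walk d0:H1→d1:-→d2:-→d3:-→d4:-→d5:-→d6:-→d7:-→d8:H1→d9:-→d10:-→d11:-→d12:-→d13:-→d14:-→d15:-→d16:-→d17:-→d18:-→d19:-→d20:H0 -> H0
  + 63.0.0.0/8 (H1) depth=8
  lookup 40.179.57.129: bits 0010100010110011001110011000 walk d0:H1→d1:-→d2:-→d3:-→d4:-→d5:-→d6:-→d7:-→d8:H1→d9:-→d10:-→d11:-→d12:-→d13:-→d14:-→d15:-→d16:-→d17:-→d18:-→d19:-→d20:H0→d21:-→d22:-→d23:-→d24:-→d25:-→d26:-→d27:-→d28:H1 -> H1
  + 0.0.0.0/0 (H1) depth=0
  + 40.179.57.138/32 (H1) depth=32
  + 63.248.0.0/14 (H2) depth=14
  - 0.0.0.0/0 clear@0
  lookup 40.179.57.136: bits 001010001011001100111001100010 walk d0:-→d1:-→d2:-→d3:-→d4:-→d5:-→d6:-→d7:-→d8:H1→d9:-→d10:-→d11:-→d12:-→d13:-→d14:-→d15:-→d16:-→d17:-→d18:-→d19:-→d20:H0→d21:-→d22:-→d23:-→d24:-→d25:-→d26:-→d27:-→d28:H1→d29:-→d30:H1 -> H1

== LOOKUPS ==
["H1","H1","H1","H1","H0","H0","H0","H1","H1"]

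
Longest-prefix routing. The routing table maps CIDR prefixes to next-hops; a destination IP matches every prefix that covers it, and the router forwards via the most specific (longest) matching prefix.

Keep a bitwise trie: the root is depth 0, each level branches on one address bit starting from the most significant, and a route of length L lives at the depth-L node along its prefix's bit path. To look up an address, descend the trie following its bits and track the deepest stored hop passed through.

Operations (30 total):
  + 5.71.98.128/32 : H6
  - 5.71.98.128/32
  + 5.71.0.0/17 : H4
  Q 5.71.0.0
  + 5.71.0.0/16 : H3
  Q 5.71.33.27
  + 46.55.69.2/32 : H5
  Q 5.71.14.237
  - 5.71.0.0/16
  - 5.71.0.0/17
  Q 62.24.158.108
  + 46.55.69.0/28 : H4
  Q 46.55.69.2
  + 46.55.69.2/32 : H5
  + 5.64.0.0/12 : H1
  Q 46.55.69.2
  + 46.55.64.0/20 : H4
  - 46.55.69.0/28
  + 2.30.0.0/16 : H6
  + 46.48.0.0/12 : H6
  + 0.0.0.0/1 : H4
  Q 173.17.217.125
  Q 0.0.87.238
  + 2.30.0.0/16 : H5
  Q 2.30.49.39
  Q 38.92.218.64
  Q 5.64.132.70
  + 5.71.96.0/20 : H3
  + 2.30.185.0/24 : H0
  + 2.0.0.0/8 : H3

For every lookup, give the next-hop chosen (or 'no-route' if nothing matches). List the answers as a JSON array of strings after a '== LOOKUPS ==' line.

Apply in order:
  add 5.71.98.128/32 -> H6 at depth 32
  del 5.71.98.128/32 (clear depth 32)
  add 5.71.0.0/17 -> H4 at depth 17
  lookup 5.71.0.0: bits 00000101010001110 walk d0:-→d1:-→d2:-→d3:-→d4:-→d5:-→d6:-→d7:-→d8:-→d9:-→d10:-→d11:-→d12:-→d13:-→d14:-→d15:-→d16:-→d17:H4 -> H4
  add 5.71.0.0/16 -> H3 at depth 16
  lookup 5.71.33.27: bits 00000101010001110 walk d0:-→d1:-→d2:-→d3:-→d4:-→d5:-→d6:-→d7:-→d8:-→d9:-→d10:-→d11:-→d12:-→d13:-→d14:-→d15:-→d16:H3→d17:H4 -> H4
  add 46.55.69.2/32 -> H5 at depth 32
  lookup 5.71.14.237: bits 00000101010001110 walk d0:-→d1:-→d2:-→d3:-→d4:-→d5:-→d6:-→d7:-→d8:-→d9:-→d10:-→d11:-→d12:-→d13:-→d14:-→d15:-→d16:H3→d17:H4 -> H4
  del 5.71.0.0/16 (clear depth 16)
  del 5.71.0.0/17 (clear depth 17)
  lookup 62.24.158.108: bits 001 walk d0:-→d1:-→d2:-→d3:- -> no-route
  add 46.55.69.0/28 -> H4 at depth 28
  lookup 46.55.69.2: bits 00101110001101110100010100000010 walk d0:-→d1:-→d2:-→d3:-→d4:-→d5:-→d6:-→d7:-→d8:-→d9:-→d10:-→d11:-→d12:-→d13:-→d14:-→d15:-→d16:-→d17:-→d18:-→d19:-→d20:-→d21:-→d22:-→d23:-→d24:-→d25:-→d26:-→d27:-→d28:H4→d29:-→d30:-→d31:-→d32:H5 -> H5
  add 46.55.69.2/32 -> H5 at depth 32
  add 5.64.0.0/12 -> H1 at depth 12
  lookup 46.55.69.2: bits 00101110001101110100010100000010 walk d0:-→d1:-→d2:-→d3:-→d4:-→d5:-→d6:-→d7:-→d8:-→d9:-→d10:-→d11:-→d12:-→d13:-→d14:-→d15:-→d16:-→d17:-→d18:-→d19:-→d20:-→d21:-→d22:-→d23:-→d24:-→d25:-→d26:-→d27:-→d28:H4→d29:-→d30:-→d31:-→d32:H5 -> H5
  add 46.55.64.0/20 -> H4 at depth 20
  del 46.55.69.0/28 (clear depth 28)
  add 2.30.0.0/16 -> H6 at depth 16
  add 46.48.0.0/12 -> H6 at depth 12
  add 0.0.0.0/1 -> H4 at depth 1
  lookup 173.17.217.125: bits ε walk d0:- -> no-route
  lookup 0.0.87.238: bits 000000 walk d0:-→d1:H4→d2:-→d3:-→d4:-→d5:-→d6:- -> H4
  add 2.30.0.0/16 -> H5 at depth 16
  lookup 2.30.49.39: bits 0000001000011110 walk d0:-→d1:H4→d2:-→d3:-→d4:-→d5:-→d6:-→d7:-→d8:-→d9:-→d10:-→d11:-→d12:-→d13:-→d14:-→d15:-→d16:H5 -> H5
  lookup 38.92.218.64: bits 0010 walk d0:-→d1:H4→d2:-→d3:-→d4:- -> H4
  lookup 5.64.132.70: bits 0000010101000 walk d0:-→d1:H4→d2:-→d3:-→d4:-→d5:-→d6:-→d7:-→d8:-→d9:-→d10:-→d11:-→d12:H1→d13:- -> H1
  add 5.71.96.0/20 -> H3 at depth 20
  add 2.30.185.0/24 -> H0 at depth 24
  add 2.0.0.0/8 -> H3 at depth 8

== LOOKUPS ==
["H4","H4","H4","no-route","H5","H5","no-route","H4","H5","H4","H1"]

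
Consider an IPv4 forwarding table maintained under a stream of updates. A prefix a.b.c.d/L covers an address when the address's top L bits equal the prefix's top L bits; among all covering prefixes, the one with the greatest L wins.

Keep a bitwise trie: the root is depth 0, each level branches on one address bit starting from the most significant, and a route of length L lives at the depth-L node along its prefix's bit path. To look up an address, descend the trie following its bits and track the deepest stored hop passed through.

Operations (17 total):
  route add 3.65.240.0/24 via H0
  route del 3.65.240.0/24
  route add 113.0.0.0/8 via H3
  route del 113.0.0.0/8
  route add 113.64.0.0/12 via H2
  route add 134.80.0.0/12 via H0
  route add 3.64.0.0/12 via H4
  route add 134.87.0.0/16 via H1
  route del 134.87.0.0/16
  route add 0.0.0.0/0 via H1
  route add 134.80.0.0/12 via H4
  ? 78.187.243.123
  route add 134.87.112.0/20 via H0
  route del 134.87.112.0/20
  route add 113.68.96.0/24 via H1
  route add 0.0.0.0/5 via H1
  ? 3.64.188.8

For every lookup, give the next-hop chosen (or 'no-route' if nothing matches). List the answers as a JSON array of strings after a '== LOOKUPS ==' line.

Trace:
  add 3.65.240.0/24 -> H0 at depth 24
  del 3.65.240.0/24 (clear depth 24)
  add 113.0.0.0/8 -> H3 at depth 8
  del 113.0.0.0/8 (clear depth 8)
  add 113.64.0.0/12 -> H2 at depth 12
  add 134.80.0.0/12 -> H0 at depth 12
  add 3.64.0.0/12 -> H4 at depth 12
  add 134.87.0.0/16 -> H1 at depth 16
  del 134.87.0.0/16 (clear depth 16)
  add 0.0.0.0/0 -> H1 at depth 0
  add 134.80.0.0/12 -> H4 at depth 12
  lookup 78.187.243.123: bits 01 walk d0:H1→d1:-→d2:- -> H1
  add 134.87.112.0/20 -> H0 at depth 20
  del 134.87.112.0/20 (clear depth 20)
  add 113.68.96.0/24 -> H1 at depth 24
  add 0.0.0.0/5 -> H1 at depth 5
  lookup 3.64.188.8: bits 000000110100000 walk d0:H1→d1:-→d2:-→d3:-→d4:-→d5:H1→d6:-→d7:-→d8:-→d9:-→d10:-→d11:-→d12:H4→d13:-→d14:-→d15:- -> H4

== LOOKUPS ==
["H1","H4"]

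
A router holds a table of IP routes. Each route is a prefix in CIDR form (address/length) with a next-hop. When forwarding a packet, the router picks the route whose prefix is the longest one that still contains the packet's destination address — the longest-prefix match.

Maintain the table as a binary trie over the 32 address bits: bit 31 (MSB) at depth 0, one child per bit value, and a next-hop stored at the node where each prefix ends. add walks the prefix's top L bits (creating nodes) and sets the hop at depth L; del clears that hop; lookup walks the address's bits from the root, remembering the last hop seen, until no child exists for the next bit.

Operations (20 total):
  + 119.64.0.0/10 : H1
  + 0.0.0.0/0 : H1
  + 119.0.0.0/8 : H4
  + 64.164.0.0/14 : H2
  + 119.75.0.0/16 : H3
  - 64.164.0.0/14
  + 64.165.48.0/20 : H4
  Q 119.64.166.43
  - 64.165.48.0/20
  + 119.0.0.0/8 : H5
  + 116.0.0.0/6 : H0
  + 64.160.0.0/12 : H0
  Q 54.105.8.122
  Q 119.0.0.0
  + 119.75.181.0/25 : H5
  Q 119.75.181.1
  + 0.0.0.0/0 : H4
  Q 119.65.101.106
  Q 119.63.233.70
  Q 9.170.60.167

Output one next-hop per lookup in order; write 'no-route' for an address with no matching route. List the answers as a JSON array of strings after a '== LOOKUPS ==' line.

Trace:
  add 119.64.0.0/10 -> H1 at depth 10
  add 0.0.0.0/0 -> H1 at depth 0
  add 119.0.0.0/8 -> H4 at depth 8
  add 64.164.0.0/14 -> H2 at depth 14
  add 119.75.0.0/16 -> H3 at depth 16
  del 64.164.0.0/14 (clear depth 14)
  add 64.165.48.0/20 -> H4 at depth 20
  lookup 119.64.166.43: bits 011101110100 walk d0:H1→d1:-→d2:-→d3:-→d4:-→d5:-→d6:-→d7:-→d8:H4→d9:-→d10:H1→d11:-→d12:- -> H1
  del 64.165.48.0/20 (clear depth 20)
  add 119.0.0.0/8 -> H5 at depth 8
  add 116.0.0.0/6 -> H0 at depth 6
  add 64.160.0.0/12 -> H0 at depth 12
  lookup 54.105.8.122: bits 0 walk d0:H1→d1:- -> H1
  lookup 119.0.0.0: bits 011101110 walk d0:H1→d1:-→d2:-→d3:-→d4:-→d5:-→d6:H0→d7:-→d8:H5→d9:- -> H5
  add 119.75.181.0/25 -> H5 at depth 25
  lookup 119.75.181.1: bits 0111011101001011101101010 walk d0:H1→d1:-→d2:-→d3:-→d4:-→d5:-→d6:H0→d7:-→d8:H5→d9:-→d10:H1→d11:-→d12:-→d13:-→d14:-→d15:-→d16:H3→d17:-→d18:-→d19:-→d20:-→d21:-→d22:-→d23:-→d24:-→d25:H5 -> H5
  add 0.0.0.0/0 -> H4 at depth 0
  lookup 119.65.101.106: bits 011101110100 walk d0:H4→d1:-→d2:-→d3:-→d4:-→d5:-→d6:H0→d7:-→d8:H5→d9:-→d10:H1→d11:-→d12:- -> H1
  lookup 119.63.233.70: bits 011101110 walk d0:H4→d1:-→d2:-→d3:-→d4:-→d5:-→d6:H0→d7:-→d8:H5→d9:- -> H5
  lookup 9.170.60.167: bits 0 walk d0:H4→d1:- -> H4

== LOOKUPS ==
["H1","H1","H5","H5","H1","H5","H4"]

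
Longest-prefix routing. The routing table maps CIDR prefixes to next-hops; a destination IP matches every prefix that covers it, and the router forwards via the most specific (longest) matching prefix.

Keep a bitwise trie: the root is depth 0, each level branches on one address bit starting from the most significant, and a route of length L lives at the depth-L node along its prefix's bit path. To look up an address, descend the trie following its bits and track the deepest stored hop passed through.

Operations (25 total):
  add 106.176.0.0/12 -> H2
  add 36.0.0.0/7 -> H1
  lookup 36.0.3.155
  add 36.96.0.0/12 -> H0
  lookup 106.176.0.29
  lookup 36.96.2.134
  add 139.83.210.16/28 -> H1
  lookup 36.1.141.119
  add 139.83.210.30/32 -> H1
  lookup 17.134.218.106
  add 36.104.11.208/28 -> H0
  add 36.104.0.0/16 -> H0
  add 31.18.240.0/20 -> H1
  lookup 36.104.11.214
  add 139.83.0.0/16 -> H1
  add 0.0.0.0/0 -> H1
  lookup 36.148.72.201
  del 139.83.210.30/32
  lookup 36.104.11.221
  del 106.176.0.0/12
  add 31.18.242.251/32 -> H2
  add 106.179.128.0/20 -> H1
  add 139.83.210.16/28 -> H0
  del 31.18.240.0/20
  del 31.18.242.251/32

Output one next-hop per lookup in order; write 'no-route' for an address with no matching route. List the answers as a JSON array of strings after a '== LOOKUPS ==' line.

Process each operation:
  add 106.176.0.0/12 -> H2 at depth 12
  add 36.0.0.0/7 -> H1 at depth 7
  Q 36.0.3.155: descend 0010010 ; hops seen [H1] ; pick H1
  add 36.96.0.0/12 -> H0 at depth 12
  Q 106.176.0.29: descend 011010101011 ; hops seen [H2] ; pick H2
  Q 36.96.2.134: descend 001001000110 ; hops seen [H1,H0] ; pick H0
  add 139.83.210.16/28 -> H1 at depth 28
  Q 36.1.141.119: descend 001001000 ; hops seen [H1] ; pick H1
  add 139.83.210.30/32 -> H1 at depth 32
  Q 17.134.218.106: descend 00 ; hops seen [∅] ; pick no-route
  add 36.104.11.208/28 -> H0 at depth 28
  add 36.104.0.0/16 -> H0 at depth 16
  add 31.18.240.0/20 -> H1 at depth 20
  Q 36.104.11.214: descend 0010010001101000000010111101 ; hops seen [H1,H0,H0,H0] ; pick H0
  add 139.83.0.0/16 -> H1 at depth 16
  add 0.0.0.0/0 -> H1 at depth 0
  Q 36.148.72.201: descend 00100100 ; hops seen [H1,H1] ; pick H1
  del 139.83.210.30/32 (clear depth 32)
  Q 36.104.11.221: descend 0010010001101000000010111101 ; hops seen [H1,H1,H0,H0,H0] ; pick H0
  del 106.176.0.0/12 (clear depth 12)
  add 31.18.242.251/32 -> H2 at depth 32
  add 106.179.128.0/20 -> H1 at depth 20
  add 139.83.210.16/28 -> H0 at depth 28
  del 31.18.240.0/20 (clear depth 20)
  del 31.18.242.251/32 (clear depth 32)

== LOOKUPS ==
["H1","H2","H0","H1","no-route","H0","H1","H0"]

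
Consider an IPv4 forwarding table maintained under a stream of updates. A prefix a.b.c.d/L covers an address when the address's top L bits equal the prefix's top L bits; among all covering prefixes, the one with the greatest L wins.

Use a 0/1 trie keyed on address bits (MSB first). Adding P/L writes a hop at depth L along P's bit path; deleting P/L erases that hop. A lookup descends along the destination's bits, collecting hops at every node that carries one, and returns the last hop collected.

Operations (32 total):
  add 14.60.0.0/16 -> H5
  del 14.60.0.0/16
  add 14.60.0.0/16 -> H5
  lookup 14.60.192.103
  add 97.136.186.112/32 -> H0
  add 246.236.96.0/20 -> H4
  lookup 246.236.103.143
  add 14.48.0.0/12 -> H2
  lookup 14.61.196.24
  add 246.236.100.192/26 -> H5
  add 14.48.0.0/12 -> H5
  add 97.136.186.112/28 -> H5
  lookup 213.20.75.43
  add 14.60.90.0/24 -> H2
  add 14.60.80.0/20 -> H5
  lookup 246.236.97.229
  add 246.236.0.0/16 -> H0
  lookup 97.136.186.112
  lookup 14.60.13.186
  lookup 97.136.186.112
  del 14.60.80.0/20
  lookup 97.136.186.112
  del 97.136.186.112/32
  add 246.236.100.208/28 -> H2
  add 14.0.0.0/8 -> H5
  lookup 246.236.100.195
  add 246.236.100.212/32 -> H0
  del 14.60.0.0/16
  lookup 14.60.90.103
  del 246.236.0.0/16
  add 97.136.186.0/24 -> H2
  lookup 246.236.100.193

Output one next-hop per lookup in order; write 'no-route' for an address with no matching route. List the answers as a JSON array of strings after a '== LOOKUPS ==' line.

Apply in order:
  add 14.60.0.0/16 -> H5 at depth 16
  - 14.60.0.0/16 clear@16
  add 14.60.0.0/16 -> H5 at depth 16
  lookup 14.60.192.103: bits 0000111000111100 walk d0:-→d1:-→d2:-→d3:-→d4:-→d5:-→d6:-→d7:-→d8:-→d9:-→d10:-→d11:-→d12:-→d13:-→d14:-→d15:-→d16:H5 -> H5
  add 97.136.186.112/32 -> H0 at depth 32
  add 246.236.96.0/20 -> H4 at depth 20
  lookup 246.236.103.143: bits 11110110111011000110 walk d0:-→d1:-→d2:-→d3:-→d4:-→d5:-→d6:-→d7:-→d8:-→d9:-→d10:-→d11:-→d12:-→d13:-→d14:-→d15:-→d16:-→d17:-→d18:-→d19:-→d20:H4 -> H4
  add 14.48.0.0/12 -> H2 at depth 12
  lookup 14.61.196.24: bits 000011100011110 walk d0:-→d1:-→d2:-→d3:-→d4:-→d5:-→d6:-→d7:-→d8:-→d9:-→d10:-→d11:-→d12:H2→d13:-→d14:-→d15:- -> H2
  add 246.236.100.192/26 -> H5 at depth 26
  add 14.48.0.0/12 -> H5 at depth 12
  add 97.136.186.112/28 -> H5 at depth 28
  lookup 213.20.75.43: bits 11 walk d0:-→d1:-→d2:- -> no-route
  add 14.60.90.0/24 -> H2 at depth 24
  add 14.60.80.0/20 -> H5 at depth 20
  lookup 246.236.97.229: bits 111101101110110001100 walk d0:-→d1:-→d2:-→d3:-→d4:-→d5:-→d6:-→d7:-→d8:-→d9:-→d10:-→d11:-→d12:-→d13:-→d14:-→d15:-→d16:-→d17:-→d18:-→d19:-→d20:H4→d21:- -> H4
  add 246.236.0.0/16 -> H0 at depth 16
  lookup 97.136.186.112: bits 01100001100010001011101001110000 walk d0:-→d1:-→d2:-→d3:-→d4:-→d5:-→d6:-→d7:-→d8:-→d9:-→d10:-→d11:-→d12:-→d13:-→d14:-→d15:-→d16:-→d17:-→d18:-→d19:-→d20:-→d21:-→d22:-→d23:-→d24:-→d25:-→d26:-→d27:-→d28:H5→d29:-→d30:-→d31:-→d32:H0 -> H0
  lookup 14.60.13.186: bits 00001110001111000 walk d0:-→d1:-→d2:-→d3:-→d4:-→d5:-→d6:-→d7:-→d8:-→d9:-→d10:-→d11:-→d12:H5→d13:-→d14:-→d15:-→d16:H5→d17:- -> H5
  lookup 97.136.186.112: bits 01100001100010001011101001110000 walk d0:-→d1:-→d2:-→d3:-→d4:-→d5:-→d6:-→d7:-→d8:-→d9:-→d10:-→d11:-→d12:-→d13:-→d14:-→d15:-→d16:-→d17:-→d18:-→d19:-→d20:-→d21:-→d22:-→d23:-→d24:-→d25:-→d26:-→d27:-→d28:H5→d29:-→d30:-→d31:-→d32:H0 -> H0
  - 14.60.80.0/20 clear@20
  lookup 97.136.186.112: bits 01100001100010001011101001110000 walk d0:-→d1:-→d2:-→d3:-→d4:-→d5:-→d6:-→d7:-→d8:-→d9:-→d10:-→d11:-→d12:-→d13:-→d14:-→d15:-→d16:-→d17:-→d18:-→d19:-→d20:-→d21:-→d22:-→d23:-→d24:-→d25:-→d26:-→d27:-→d28:H5→d29:-→d30:-→d31:-→d32:H0 -> H0
  - 97.136.186.112/32 clear@32
  add 246.236.100.208/28 -> H2 at depth 28
  add 14.0.0.0/8 -> H5 at depth 8
  lookup 246.236.100.195: bits 111101101110110001100100110 walk d0:-→d1:-→d2:-→d3:-→d4:-→d5:-→d6:-→d7:-→d8:-→d9:-→d10:-→d11:-→d12:-→d13:-→d14:-→d15:-→d16:H0→d17:-→d18:-→d19:-→d20:H4→d21:-→d22:-→d23:-→d24:-→d25:-→d26:H5→d27:- -> H5
  add 246.236.100.212/32 -> H0 at depth 32
  - 14.60.0.0/16 clear@16
  lookup 14.60.90.103: bits 000011100011110001011010 walk d0:-→d1:-→d2:-→d3:-→d4:-→d5:-→d6:-→d7:-→d8:H5→d9:-→d10:-→d11:-→d12:H5→d13:-→d14:-→d15:-→d16:-→d17:-→d18:-→d19:-→d20:-→d21:-→d22:-→d23:-→d24:H2 -> H2
  - 246.236.0.0/16 clear@16
  add 97.136.186.0/24 -> H2 at depth 24
  lookup 246.236.100.193: bits 111101101110110001100100110 walk d0:-→d1:-→d2:-→d3:-→d4:-→d5:-→d6:-→d7:-→d8:-→d9:-→d10:-→d11:-→d12:-→d13:-→d14:-→d15:-→d16:-→d17:-→d18:-→d19:-→d20:H4→d21:-→d22:-→d23:-→d24:-→d25:-→d26:H5→d27:- -> H5

== LOOKUPS ==
["H5","H4","H2","no-route","H4","H0","H5","H0","H0","H5","H2","H5"]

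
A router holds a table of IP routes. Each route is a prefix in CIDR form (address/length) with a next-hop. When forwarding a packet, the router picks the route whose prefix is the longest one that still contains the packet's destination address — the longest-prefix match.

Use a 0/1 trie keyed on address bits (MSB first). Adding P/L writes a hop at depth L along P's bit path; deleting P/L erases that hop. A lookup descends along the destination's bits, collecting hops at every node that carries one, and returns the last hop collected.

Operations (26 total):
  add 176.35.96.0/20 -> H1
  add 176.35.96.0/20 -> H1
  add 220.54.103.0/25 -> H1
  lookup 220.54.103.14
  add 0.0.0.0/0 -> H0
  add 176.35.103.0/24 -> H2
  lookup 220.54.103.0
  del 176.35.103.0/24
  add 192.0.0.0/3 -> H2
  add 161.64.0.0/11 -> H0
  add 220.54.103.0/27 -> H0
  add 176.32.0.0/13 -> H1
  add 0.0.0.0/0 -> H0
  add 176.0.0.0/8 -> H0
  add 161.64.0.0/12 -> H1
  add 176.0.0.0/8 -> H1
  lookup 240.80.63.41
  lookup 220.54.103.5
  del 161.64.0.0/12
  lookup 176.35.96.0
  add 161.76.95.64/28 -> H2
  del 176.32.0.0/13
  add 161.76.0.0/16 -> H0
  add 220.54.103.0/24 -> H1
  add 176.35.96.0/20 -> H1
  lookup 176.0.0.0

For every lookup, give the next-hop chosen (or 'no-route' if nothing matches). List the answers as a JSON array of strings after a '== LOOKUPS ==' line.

Process each operation:
  + 176.35.96.0/20 (H1) depth=20
  + 176.35.96.0/20 (H1) depth=20
  + 220.54.103.0/25 (H1) depth=25
  Q 220.54.103.14: descend 1101110000110110011001110 ; hops seen [H1] ; pick H1
  + 0.0.0.0/0 (H0) depth=0
  + 176.35.103.0/24 (H2) depth=24
  Q 220.54.103.0: descend 1101110000110110011001110 ; hops seen [H0,H1] ; pick H1
  del 176.35.103.0/24 (clear depth 24)
  + 192.0.0.0/3 (H2) depth=3
  + 161.64.0.0/11 (H0) depth=11
  + 220.54.103.0/27 (H0) depth=27
  + 176.32.0.0/13 (H1) depth=13
  + 0.0.0.0/0 (H0) depth=0
  + 176.0.0.0/8 (H0) depth=8
  + 161.64.0.0/12 (H1) depth=12
  + 176.0.0.0/8 (H1) depth=8
  Q 240.80.63.41: descend 11 ; hops seen [H0] ; pick H0
  Q 220.54.103.5: descend 110111000011011001100111000 ; hops seen [H0,H2,H1,H0] ; pick H0
  del 161.64.0.0/12 (clear depth 12)
  Q 176.35.96.0: descend 101100000010001101100 ; hops seen [H0,H1,H1,H1] ; pick H1
  + 161.76.95.64/28 (H2) depth=28
  del 176.32.0.0/13 (clear depth 13)
  + 161.76.0.0/16 (H0) depth=16
  + 220.54.103.0/24 (H1) depth=24
  + 176.35.96.0/20 (H1) depth=20
  Q 176.0.0.0: descend 1011000000 ; hops seen [H0,H1] ; pick H1

== LOOKUPS ==
["H1","H1","H0","H0","H1","H1"]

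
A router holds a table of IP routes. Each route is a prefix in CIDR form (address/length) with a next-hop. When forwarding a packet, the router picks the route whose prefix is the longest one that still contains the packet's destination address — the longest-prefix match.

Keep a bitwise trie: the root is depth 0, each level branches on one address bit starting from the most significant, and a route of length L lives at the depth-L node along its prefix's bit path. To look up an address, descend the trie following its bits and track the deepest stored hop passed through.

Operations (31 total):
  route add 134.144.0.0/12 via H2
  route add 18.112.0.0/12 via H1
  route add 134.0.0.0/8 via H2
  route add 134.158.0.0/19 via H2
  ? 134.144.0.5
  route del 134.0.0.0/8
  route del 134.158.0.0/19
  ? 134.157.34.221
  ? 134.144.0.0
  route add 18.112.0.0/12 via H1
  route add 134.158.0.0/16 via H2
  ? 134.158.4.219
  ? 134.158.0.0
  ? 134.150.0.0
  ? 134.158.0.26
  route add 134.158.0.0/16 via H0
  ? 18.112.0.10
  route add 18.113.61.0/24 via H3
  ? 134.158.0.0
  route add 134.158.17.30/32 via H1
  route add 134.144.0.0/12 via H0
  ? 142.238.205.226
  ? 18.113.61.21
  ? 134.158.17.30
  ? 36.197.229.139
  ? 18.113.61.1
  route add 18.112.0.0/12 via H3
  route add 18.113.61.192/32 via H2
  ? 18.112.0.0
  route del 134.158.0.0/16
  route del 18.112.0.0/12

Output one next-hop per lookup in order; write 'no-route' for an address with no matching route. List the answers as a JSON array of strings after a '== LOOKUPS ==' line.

Trace:
  + 134.144.0.0/12 (H2) depth=12
  + 18.112.0.0/12 (H1) depth=12
  + 134.0.0.0/8 (H2) depth=8
  + 134.158.0.0/19 (H2) depth=19
  ? 134.144.0.5  path d0:-→d1:-→d2:-→d3:-→d4:-→d5:-→d6:-→d7:-→d8:H2→d9:-→d10:-→d11:-→d12:H2  best=H2
  del 134.0.0.0/8 (clear depth 8)
  del 134.158.0.0/19 (clear depth 19)
  ? 134.157.34.221  path d0:-→d1:-→d2:-→d3:-→d4:-→d5:-→d6:-→d7:-→d8:-→d9:-→d10:-→d11:-→d12:H2→d13:-→d14:-  best=H2
  ? 134.144.0.0  path d0:-→d1:-→d2:-→d3:-→d4:-→d5:-→d6:-→d7:-→d8:-→d9:-→d10:-→d11:-→d12:H2  best=H2
  + 18.112.0.0/12 (H1) depth=12
  + 134.158.0.0/16 (H2) depth=16
  ? 134.158.4.219  path d0:-→d1:-→d2:-→d3:-→d4:-→d5:-→d6:-→d7:-→d8:-→d9:-→d10:-→d11:-→d12:H2→d13:-→d14:-→d15:-→d16:H2→d17:-→d18:-→d19:-  best=H2
  ? 134.158.0.0  path d0:-→d1:-→d2:-→d3:-→d4:-→d5:-→d6:-→d7:-→d8:-→d9:-→d10:-→d11:-→d12:H2→d13:-→d14:-→d15:-→d16:H2→d17:-→d18:-→d19:-  best=H2
  ? 134.150.0.0  path d0:-→d1:-→d2:-→d3:-→d4:-→d5:-→d6:-→d7:-→d8:-→d9:-→d10:-→d11:-→d12:H2  best=H2
  ? 134.158.0.26  path d0:-→d1:-→d2:-→d3:-→d4:-→d5:-→d6:-→d7:-→d8:-→d9:-→d10:-→d11:-→d12:H2→d13:-→d14:-→d15:-→d16:H2→d17:-→d18:-→d19:-  best=H2
  + 134.158.0.0/16 (H0) depth=16
  ? 18.112.0.10  path d0:-→d1:-→d2:-→d3:-→d4:-→d5:-→d6:-→d7:-→d8:-→d9:-→d10:-→d11:-→d12:H1  best=H1
  + 18.113.61.0/24 (H3) depth=24
  ? 134.158.0.0  path d0:-→d1:-→d2:-→d3:-→d4:-→d5:-→d6:-→d7:-→d8:-→d9:-→d10:-→d11:-→d12:H2→d13:-→d14:-→d15:-→d16:H0→d17:-→d18:-→d19:-  best=H0
  + 134.158.17.30/32 (H1) depth=32
  + 134.144.0.0/12 (H0) depth=12
  ? 142.238.205.226  path d0:-→d1:-→d2:-→d3:-→d4:-  best=no-route
  ? 18.113.61.21  path d0:-→d1:-→d2:-→d3:-→d4:-→d5:-→d6:-→d7:-→d8:-→d9:-→d10:-→d11:-→d12:H1→d13:-→d14:-→d15:-→d16:-→d17:-→d18:-→d19:-→d20:-→d21:-→d22:-→d23:-→d24:H3  best=H3
  ? 134.158.17.30  path d0:-→d1:-→d2:-→d3:-→d4:-→d5:-→d6:-→d7:-→d8:-→d9:-→d10:-→d11:-→d12:H0→d13:-→d14:-→d15:-→d16:H0→d17:-→d18:-→d19:-→d20:-→d21:-→d22:-→d23:-→d24:-→d25:-→d26:-→d27:-→d28:-→d29:-→d30:-→d31:-→d32:H1  best=H1
  ? 36.197.229.139  path d0:-→d1:-→d2:-  best=no-route
  ? 18.113.61.1  path d0:-→d1:-→d2:-→d3:-→d4:-→d5:-→d6:-→d7:-→d8:-→d9:-→d10:-→d11:-→d12:H1→d13:-→d14:-→d15:-→d16:-→d17:-→d18:-→d19:-→d20:-→d21:-→d22:-→d23:-→d24:H3  best=H3
  + 18.112.0.0/12 (H3) depth=12
  + 18.113.61.192/32 (H2) depth=32
  ? 18.112.0.0  path d0:-→d1:-→d2:-→d3:-→d4:-→d5:-→d6:-→d7:-→d8:-→d9:-→d10:-→d11:-→d12:H3→d13:-→d14:-→d15:-  best=H3
  del 134.158.0.0/16 (clear depth 16)
  del 18.112.0.0/12 (clear depth 12)

== LOOKUPS ==
["H2","H2","H2","H2","H2","H2","H2","H1","H0","no-route","H3","H1","no-route","H3","H3"]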